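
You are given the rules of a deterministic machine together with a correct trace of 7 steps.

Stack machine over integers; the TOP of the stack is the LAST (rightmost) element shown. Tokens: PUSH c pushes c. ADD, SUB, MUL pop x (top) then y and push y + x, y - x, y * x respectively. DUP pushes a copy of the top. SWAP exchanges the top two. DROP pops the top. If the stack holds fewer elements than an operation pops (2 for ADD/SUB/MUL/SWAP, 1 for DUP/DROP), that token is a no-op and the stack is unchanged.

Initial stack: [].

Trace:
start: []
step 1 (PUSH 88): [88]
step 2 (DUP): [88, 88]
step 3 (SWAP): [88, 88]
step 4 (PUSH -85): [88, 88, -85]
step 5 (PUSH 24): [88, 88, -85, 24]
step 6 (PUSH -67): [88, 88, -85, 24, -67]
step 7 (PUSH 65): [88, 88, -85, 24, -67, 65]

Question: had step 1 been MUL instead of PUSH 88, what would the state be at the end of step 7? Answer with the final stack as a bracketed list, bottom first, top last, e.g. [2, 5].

(re-executing from step 1 with the substitution; state before step 1: [])
step 1 (MUL): []
step 2 (DUP): []
step 3 (SWAP): []
step 4 (PUSH -85): [-85]
step 5 (PUSH 24): [-85, 24]
step 6 (PUSH -67): [-85, 24, -67]
step 7 (PUSH 65): [-85, 24, -67, 65]

[-85, 24, -67, 65]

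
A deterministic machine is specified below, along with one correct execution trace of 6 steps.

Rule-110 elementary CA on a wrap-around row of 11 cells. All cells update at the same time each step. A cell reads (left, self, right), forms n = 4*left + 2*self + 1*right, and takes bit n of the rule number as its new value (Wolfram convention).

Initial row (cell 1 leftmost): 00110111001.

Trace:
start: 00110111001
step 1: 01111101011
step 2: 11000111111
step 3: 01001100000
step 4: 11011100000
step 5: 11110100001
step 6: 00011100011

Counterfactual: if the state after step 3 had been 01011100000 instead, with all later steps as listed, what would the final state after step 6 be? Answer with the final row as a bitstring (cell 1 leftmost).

state after step 3 := 01011100000
step 4: 11110100000
step 5: 10011100001
step 6: 10110100011

10110100011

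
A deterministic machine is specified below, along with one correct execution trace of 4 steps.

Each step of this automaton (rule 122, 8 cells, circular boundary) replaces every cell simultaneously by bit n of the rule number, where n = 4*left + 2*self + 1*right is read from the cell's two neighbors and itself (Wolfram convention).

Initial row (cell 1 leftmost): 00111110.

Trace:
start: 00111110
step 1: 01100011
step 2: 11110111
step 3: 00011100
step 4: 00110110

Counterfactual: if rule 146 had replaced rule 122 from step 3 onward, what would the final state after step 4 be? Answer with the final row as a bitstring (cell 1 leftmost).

(re-executing steps 3..4 under rule 146; state before step 3: 11110111)
step 3: 11100011
step 4: 11010101

11010101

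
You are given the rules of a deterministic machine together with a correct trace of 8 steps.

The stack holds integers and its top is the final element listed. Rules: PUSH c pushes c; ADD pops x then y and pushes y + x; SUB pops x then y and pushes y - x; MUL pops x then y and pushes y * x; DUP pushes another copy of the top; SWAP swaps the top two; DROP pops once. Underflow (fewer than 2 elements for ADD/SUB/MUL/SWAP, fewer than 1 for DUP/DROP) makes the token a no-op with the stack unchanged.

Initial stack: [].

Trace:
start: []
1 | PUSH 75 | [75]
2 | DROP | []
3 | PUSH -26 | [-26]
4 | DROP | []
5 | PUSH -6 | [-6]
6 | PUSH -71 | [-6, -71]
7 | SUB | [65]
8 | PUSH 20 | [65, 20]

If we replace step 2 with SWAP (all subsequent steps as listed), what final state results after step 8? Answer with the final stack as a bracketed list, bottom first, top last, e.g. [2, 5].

(re-executing from step 2 with the substitution; state before step 2: [75])
2 | SWAP | [75]
3 | PUSH -26 | [75, -26]
4 | DROP | [75]
5 | PUSH -6 | [75, -6]
6 | PUSH -71 | [75, -6, -71]
7 | SUB | [75, 65]
8 | PUSH 20 | [75, 65, 20]

[75, 65, 20]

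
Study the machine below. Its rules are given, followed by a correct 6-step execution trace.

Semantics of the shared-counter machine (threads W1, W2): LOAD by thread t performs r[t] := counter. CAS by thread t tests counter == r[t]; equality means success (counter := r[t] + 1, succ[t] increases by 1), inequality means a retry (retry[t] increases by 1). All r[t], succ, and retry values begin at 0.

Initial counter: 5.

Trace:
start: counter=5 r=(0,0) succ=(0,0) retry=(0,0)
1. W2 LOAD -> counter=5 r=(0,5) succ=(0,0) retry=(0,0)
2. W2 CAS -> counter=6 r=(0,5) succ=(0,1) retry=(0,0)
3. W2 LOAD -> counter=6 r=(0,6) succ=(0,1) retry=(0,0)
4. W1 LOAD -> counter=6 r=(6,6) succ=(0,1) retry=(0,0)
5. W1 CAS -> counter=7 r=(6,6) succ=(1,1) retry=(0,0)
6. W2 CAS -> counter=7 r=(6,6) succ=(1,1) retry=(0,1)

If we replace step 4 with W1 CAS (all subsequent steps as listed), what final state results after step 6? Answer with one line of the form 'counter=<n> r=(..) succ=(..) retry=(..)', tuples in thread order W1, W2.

counter=7 r=(0,6) succ=(0,2) retry=(2,0)

(re-executing from step 4 with the substitution; state before step 4: counter=6 r=(0,6) succ=(0,1) retry=(0,0))
4. W1 CAS -> counter=6 r=(0,6) succ=(0,1) retry=(1,0)
5. W1 CAS -> counter=6 r=(0,6) succ=(0,1) retry=(2,0)
6. W2 CAS -> counter=7 r=(0,6) succ=(0,2) retry=(2,0)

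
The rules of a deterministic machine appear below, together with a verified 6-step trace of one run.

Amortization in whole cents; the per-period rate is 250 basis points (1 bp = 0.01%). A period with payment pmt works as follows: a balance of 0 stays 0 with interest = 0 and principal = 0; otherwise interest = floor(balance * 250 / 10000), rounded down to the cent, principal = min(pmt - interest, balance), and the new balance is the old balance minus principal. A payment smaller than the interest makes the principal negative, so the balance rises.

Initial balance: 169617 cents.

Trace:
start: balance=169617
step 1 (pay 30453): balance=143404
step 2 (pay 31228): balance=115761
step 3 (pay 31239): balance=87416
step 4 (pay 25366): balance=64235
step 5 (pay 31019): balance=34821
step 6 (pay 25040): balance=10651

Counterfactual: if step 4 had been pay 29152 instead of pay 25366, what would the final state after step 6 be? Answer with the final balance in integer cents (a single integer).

(re-executing from step 4 with the substitution; state before step 4: balance=87416)
step 4 (pay 29152): balance=60449
step 5 (pay 31019): balance=30941
step 6 (pay 25040): balance=6674

6674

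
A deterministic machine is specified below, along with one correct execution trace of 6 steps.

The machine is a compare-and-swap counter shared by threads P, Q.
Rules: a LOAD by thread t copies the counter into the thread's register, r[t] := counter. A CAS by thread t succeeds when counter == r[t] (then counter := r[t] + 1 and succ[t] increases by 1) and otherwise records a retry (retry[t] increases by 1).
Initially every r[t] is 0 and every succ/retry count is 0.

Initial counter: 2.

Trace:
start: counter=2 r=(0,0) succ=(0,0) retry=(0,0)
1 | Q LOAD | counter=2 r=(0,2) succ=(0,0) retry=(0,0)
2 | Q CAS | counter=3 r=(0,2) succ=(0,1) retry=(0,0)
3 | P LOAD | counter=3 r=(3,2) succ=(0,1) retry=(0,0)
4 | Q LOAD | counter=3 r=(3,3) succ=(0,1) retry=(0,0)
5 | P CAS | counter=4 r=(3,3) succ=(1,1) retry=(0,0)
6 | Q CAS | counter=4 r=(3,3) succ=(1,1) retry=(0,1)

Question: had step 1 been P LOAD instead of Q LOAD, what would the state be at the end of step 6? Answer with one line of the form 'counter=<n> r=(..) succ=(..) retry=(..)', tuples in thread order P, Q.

counter=3 r=(2,2) succ=(1,0) retry=(0,2)

(re-executing from step 1 with the substitution; state before step 1: counter=2 r=(0,0) succ=(0,0) retry=(0,0))
1 | P LOAD | counter=2 r=(2,0) succ=(0,0) retry=(0,0)
2 | Q CAS | counter=2 r=(2,0) succ=(0,0) retry=(0,1)
3 | P LOAD | counter=2 r=(2,0) succ=(0,0) retry=(0,1)
4 | Q LOAD | counter=2 r=(2,2) succ=(0,0) retry=(0,1)
5 | P CAS | counter=3 r=(2,2) succ=(1,0) retry=(0,1)
6 | Q CAS | counter=3 r=(2,2) succ=(1,0) retry=(0,2)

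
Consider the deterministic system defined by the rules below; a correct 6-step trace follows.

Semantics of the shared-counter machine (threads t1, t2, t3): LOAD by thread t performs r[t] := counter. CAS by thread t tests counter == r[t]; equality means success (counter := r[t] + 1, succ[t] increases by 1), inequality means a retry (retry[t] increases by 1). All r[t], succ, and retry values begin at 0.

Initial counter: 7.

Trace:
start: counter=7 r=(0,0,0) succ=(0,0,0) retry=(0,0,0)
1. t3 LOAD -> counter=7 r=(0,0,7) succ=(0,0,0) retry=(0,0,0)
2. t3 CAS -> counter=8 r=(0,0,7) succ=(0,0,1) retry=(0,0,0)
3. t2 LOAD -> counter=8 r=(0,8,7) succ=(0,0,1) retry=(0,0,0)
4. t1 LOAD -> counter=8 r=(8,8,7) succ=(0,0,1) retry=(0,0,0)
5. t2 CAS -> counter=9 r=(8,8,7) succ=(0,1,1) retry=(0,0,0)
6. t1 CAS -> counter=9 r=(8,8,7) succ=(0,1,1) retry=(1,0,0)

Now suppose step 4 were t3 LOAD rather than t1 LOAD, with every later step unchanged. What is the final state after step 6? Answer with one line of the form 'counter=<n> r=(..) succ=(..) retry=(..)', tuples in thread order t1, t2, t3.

counter=9 r=(0,8,8) succ=(0,1,1) retry=(1,0,0)

(re-executing from step 4 with the substitution; state before step 4: counter=8 r=(0,8,7) succ=(0,0,1) retry=(0,0,0))
4. t3 LOAD -> counter=8 r=(0,8,8) succ=(0,0,1) retry=(0,0,0)
5. t2 CAS -> counter=9 r=(0,8,8) succ=(0,1,1) retry=(0,0,0)
6. t1 CAS -> counter=9 r=(0,8,8) succ=(0,1,1) retry=(1,0,0)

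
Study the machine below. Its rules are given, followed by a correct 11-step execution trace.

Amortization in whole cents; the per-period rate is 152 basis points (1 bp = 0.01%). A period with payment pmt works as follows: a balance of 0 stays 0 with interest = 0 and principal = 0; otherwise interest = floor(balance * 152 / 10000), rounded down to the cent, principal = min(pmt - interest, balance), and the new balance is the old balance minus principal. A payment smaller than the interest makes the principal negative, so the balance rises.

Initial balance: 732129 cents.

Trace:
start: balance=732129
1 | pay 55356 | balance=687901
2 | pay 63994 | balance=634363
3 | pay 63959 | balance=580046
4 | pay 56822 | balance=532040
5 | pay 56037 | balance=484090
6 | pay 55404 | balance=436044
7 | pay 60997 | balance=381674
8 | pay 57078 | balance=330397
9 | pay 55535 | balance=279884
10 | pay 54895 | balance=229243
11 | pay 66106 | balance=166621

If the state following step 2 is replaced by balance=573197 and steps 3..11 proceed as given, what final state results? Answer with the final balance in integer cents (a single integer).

96558

state after step 2 := balance=573197
3 | pay 63959 | balance=517950
4 | pay 56822 | balance=469000
5 | pay 56037 | balance=420091
6 | pay 55404 | balance=371072
7 | pay 60997 | balance=315715
8 | pay 57078 | balance=263435
9 | pay 55535 | balance=211904
10 | pay 54895 | balance=160229
11 | pay 66106 | balance=96558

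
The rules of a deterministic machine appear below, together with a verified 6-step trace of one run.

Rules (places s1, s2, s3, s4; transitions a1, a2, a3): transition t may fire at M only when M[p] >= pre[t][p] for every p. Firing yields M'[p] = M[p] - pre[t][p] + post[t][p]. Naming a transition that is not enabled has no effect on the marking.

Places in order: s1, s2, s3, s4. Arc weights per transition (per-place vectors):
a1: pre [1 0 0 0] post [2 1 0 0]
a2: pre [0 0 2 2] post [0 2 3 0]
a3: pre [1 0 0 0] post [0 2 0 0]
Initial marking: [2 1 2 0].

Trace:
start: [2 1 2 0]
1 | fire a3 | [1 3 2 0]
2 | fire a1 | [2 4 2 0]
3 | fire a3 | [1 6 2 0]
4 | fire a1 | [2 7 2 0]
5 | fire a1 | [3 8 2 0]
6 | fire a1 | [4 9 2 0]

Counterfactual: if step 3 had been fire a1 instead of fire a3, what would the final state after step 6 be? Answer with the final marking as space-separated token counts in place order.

(re-executing from step 3 with the substitution; state before step 3: [2 4 2 0])
3 | fire a1 | [3 5 2 0]
4 | fire a1 | [4 6 2 0]
5 | fire a1 | [5 7 2 0]
6 | fire a1 | [6 8 2 0]

6 8 2 0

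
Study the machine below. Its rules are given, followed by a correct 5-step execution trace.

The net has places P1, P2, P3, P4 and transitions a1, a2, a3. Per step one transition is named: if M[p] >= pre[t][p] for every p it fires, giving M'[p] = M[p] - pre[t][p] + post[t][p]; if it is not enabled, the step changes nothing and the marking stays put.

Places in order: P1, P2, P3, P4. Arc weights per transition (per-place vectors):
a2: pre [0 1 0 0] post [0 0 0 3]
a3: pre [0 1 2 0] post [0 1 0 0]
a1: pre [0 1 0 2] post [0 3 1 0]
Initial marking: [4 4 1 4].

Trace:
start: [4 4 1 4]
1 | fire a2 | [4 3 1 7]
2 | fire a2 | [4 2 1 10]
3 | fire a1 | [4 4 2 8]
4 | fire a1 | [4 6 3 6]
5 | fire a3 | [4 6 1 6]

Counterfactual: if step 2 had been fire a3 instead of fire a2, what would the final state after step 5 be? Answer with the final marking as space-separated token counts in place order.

4 7 1 3

(re-executing from step 2 with the substitution; state before step 2: [4 3 1 7])
2 | fire a3 | [4 3 1 7]
3 | fire a1 | [4 5 2 5]
4 | fire a1 | [4 7 3 3]
5 | fire a3 | [4 7 1 3]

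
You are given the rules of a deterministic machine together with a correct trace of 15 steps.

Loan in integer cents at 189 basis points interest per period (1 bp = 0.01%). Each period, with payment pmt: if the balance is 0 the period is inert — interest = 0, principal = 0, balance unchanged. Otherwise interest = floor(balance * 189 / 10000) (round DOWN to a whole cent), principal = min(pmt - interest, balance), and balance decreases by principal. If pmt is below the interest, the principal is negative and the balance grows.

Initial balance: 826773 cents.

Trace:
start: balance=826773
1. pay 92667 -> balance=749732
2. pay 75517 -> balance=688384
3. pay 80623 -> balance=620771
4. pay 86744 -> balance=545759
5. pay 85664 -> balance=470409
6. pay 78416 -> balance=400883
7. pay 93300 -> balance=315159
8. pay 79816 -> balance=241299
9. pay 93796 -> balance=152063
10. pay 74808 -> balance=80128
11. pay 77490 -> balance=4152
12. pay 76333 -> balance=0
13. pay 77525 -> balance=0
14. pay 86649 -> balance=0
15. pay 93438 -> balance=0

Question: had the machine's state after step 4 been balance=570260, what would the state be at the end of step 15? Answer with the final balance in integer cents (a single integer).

state after step 4 := balance=570260
5. pay 85664 -> balance=495373
6. pay 78416 -> balance=426319
7. pay 93300 -> balance=341076
8. pay 79816 -> balance=267706
9. pay 93796 -> balance=178969
10. pay 74808 -> balance=107543
11. pay 77490 -> balance=32085
12. pay 76333 -> balance=0
13. pay 77525 -> balance=0
14. pay 86649 -> balance=0
15. pay 93438 -> balance=0

0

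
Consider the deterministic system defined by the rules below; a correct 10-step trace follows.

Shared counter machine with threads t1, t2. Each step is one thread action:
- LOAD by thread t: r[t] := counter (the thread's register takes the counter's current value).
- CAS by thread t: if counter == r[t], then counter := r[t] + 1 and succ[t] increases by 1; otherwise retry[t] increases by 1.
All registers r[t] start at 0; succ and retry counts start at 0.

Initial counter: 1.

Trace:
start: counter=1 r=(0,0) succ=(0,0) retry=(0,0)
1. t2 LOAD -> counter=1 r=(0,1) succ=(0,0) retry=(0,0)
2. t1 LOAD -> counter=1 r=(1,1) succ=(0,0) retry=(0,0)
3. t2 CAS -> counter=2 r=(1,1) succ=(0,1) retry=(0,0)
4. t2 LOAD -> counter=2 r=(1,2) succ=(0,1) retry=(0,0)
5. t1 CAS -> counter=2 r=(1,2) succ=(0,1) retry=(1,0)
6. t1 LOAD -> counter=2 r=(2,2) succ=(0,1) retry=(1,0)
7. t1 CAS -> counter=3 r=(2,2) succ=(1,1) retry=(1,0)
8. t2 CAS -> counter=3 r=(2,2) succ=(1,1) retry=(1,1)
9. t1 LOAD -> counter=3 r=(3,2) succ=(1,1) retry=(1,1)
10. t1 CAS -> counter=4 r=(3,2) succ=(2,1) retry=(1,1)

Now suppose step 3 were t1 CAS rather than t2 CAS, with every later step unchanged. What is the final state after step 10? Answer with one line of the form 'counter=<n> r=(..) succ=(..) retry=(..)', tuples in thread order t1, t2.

(re-executing from step 3 with the substitution; state before step 3: counter=1 r=(1,1) succ=(0,0) retry=(0,0))
3. t1 CAS -> counter=2 r=(1,1) succ=(1,0) retry=(0,0)
4. t2 LOAD -> counter=2 r=(1,2) succ=(1,0) retry=(0,0)
5. t1 CAS -> counter=2 r=(1,2) succ=(1,0) retry=(1,0)
6. t1 LOAD -> counter=2 r=(2,2) succ=(1,0) retry=(1,0)
7. t1 CAS -> counter=3 r=(2,2) succ=(2,0) retry=(1,0)
8. t2 CAS -> counter=3 r=(2,2) succ=(2,0) retry=(1,1)
9. t1 LOAD -> counter=3 r=(3,2) succ=(2,0) retry=(1,1)
10. t1 CAS -> counter=4 r=(3,2) succ=(3,0) retry=(1,1)

counter=4 r=(3,2) succ=(3,0) retry=(1,1)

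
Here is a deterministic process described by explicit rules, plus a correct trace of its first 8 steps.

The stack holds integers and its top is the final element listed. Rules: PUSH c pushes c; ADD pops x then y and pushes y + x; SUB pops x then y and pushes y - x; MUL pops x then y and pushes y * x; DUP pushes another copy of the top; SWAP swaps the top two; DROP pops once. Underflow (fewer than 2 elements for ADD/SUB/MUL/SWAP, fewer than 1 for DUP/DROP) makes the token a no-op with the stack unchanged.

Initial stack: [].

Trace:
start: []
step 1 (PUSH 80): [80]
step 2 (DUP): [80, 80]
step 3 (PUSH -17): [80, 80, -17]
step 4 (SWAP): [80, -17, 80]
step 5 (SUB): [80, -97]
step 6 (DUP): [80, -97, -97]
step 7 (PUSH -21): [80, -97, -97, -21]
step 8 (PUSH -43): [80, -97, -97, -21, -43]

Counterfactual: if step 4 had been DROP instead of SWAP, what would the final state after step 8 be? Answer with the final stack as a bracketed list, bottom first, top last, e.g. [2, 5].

(re-executing from step 4 with the substitution; state before step 4: [80, 80, -17])
step 4 (DROP): [80, 80]
step 5 (SUB): [0]
step 6 (DUP): [0, 0]
step 7 (PUSH -21): [0, 0, -21]
step 8 (PUSH -43): [0, 0, -21, -43]

[0, 0, -21, -43]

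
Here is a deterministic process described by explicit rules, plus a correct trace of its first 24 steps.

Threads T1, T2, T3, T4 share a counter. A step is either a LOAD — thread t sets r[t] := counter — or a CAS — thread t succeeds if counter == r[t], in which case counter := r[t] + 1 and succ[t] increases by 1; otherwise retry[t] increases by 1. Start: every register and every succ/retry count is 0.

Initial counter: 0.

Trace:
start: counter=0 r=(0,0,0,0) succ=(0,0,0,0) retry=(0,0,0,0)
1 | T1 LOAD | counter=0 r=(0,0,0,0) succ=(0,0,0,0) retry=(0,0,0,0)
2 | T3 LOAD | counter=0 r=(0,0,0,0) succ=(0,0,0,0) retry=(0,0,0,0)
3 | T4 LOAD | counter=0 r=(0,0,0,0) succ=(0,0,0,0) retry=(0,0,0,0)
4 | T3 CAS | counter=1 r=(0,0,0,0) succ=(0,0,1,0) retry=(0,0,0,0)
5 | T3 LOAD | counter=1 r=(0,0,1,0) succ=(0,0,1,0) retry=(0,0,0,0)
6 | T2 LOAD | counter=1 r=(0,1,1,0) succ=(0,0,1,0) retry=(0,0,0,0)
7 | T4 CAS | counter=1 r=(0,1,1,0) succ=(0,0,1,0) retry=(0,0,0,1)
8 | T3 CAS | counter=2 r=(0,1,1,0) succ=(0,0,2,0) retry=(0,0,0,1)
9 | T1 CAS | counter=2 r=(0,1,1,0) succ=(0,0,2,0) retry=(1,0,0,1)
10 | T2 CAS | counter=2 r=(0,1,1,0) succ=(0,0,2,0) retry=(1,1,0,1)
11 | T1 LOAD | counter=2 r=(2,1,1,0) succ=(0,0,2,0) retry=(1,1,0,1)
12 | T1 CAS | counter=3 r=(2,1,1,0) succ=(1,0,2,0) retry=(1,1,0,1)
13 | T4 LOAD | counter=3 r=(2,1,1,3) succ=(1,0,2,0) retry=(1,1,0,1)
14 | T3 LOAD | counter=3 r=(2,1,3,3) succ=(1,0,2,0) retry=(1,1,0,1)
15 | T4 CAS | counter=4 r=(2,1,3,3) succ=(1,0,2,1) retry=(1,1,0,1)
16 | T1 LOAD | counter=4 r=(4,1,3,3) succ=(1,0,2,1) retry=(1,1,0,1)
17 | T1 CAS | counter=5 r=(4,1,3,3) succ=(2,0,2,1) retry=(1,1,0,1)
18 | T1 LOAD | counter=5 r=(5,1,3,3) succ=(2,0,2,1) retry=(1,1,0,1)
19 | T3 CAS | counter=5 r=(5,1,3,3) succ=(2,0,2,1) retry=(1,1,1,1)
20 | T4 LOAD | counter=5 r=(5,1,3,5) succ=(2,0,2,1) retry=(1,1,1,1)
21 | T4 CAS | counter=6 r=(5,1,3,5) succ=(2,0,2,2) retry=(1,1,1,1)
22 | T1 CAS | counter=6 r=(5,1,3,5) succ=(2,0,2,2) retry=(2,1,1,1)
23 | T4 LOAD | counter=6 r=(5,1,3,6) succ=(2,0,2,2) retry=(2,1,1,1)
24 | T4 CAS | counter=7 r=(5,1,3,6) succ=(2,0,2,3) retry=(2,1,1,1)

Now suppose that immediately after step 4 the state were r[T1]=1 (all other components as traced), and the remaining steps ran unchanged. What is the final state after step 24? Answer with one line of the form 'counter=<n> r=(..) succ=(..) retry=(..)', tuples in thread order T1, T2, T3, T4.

state after step 4 := counter=1 r=(1,0,0,0) succ=(0,0,1,0) retry=(0,0,0,0)
5 | T3 LOAD | counter=1 r=(1,0,1,0) succ=(0,0,1,0) retry=(0,0,0,0)
6 | T2 LOAD | counter=1 r=(1,1,1,0) succ=(0,0,1,0) retry=(0,0,0,0)
7 | T4 CAS | counter=1 r=(1,1,1,0) succ=(0,0,1,0) retry=(0,0,0,1)
8 | T3 CAS | counter=2 r=(1,1,1,0) succ=(0,0,2,0) retry=(0,0,0,1)
9 | T1 CAS | counter=2 r=(1,1,1,0) succ=(0,0,2,0) retry=(1,0,0,1)
10 | T2 CAS | counter=2 r=(1,1,1,0) succ=(0,0,2,0) retry=(1,1,0,1)
11 | T1 LOAD | counter=2 r=(2,1,1,0) succ=(0,0,2,0) retry=(1,1,0,1)
12 | T1 CAS | counter=3 r=(2,1,1,0) succ=(1,0,2,0) retry=(1,1,0,1)
13 | T4 LOAD | counter=3 r=(2,1,1,3) succ=(1,0,2,0) retry=(1,1,0,1)
14 | T3 LOAD | counter=3 r=(2,1,3,3) succ=(1,0,2,0) retry=(1,1,0,1)
15 | T4 CAS | counter=4 r=(2,1,3,3) succ=(1,0,2,1) retry=(1,1,0,1)
16 | T1 LOAD | counter=4 r=(4,1,3,3) succ=(1,0,2,1) retry=(1,1,0,1)
17 | T1 CAS | counter=5 r=(4,1,3,3) succ=(2,0,2,1) retry=(1,1,0,1)
18 | T1 LOAD | counter=5 r=(5,1,3,3) succ=(2,0,2,1) retry=(1,1,0,1)
19 | T3 CAS | counter=5 r=(5,1,3,3) succ=(2,0,2,1) retry=(1,1,1,1)
20 | T4 LOAD | counter=5 r=(5,1,3,5) succ=(2,0,2,1) retry=(1,1,1,1)
21 | T4 CAS | counter=6 r=(5,1,3,5) succ=(2,0,2,2) retry=(1,1,1,1)
22 | T1 CAS | counter=6 r=(5,1,3,5) succ=(2,0,2,2) retry=(2,1,1,1)
23 | T4 LOAD | counter=6 r=(5,1,3,6) succ=(2,0,2,2) retry=(2,1,1,1)
24 | T4 CAS | counter=7 r=(5,1,3,6) succ=(2,0,2,3) retry=(2,1,1,1)

counter=7 r=(5,1,3,6) succ=(2,0,2,3) retry=(2,1,1,1)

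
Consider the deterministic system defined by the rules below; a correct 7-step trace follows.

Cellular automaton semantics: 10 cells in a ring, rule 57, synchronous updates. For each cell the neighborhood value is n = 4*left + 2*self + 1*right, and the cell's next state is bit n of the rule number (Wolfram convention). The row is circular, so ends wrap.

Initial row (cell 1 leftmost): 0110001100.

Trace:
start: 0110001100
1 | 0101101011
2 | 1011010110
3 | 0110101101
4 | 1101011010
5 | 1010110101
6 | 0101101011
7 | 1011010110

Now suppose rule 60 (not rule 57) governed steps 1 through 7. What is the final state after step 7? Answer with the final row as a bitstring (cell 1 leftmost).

(re-executing steps 1..7 under rule 60; state before step 1: 0110001100)
1 | 0101001010
2 | 0111101111
3 | 1100011000
4 | 1010010100
5 | 1111011110
6 | 1000110001
7 | 0100101001

0100101001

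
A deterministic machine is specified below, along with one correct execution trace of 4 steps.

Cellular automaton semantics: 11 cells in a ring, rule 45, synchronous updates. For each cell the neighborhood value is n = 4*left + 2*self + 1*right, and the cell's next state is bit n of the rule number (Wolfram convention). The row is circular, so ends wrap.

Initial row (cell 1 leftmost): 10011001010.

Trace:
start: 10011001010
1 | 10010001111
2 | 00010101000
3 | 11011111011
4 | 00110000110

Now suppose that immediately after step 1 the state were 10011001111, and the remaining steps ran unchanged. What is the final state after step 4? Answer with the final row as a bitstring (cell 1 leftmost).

state after step 1 := 10011001111
2 | 00010001000
3 | 11010101011
4 | 00111111110

00111111110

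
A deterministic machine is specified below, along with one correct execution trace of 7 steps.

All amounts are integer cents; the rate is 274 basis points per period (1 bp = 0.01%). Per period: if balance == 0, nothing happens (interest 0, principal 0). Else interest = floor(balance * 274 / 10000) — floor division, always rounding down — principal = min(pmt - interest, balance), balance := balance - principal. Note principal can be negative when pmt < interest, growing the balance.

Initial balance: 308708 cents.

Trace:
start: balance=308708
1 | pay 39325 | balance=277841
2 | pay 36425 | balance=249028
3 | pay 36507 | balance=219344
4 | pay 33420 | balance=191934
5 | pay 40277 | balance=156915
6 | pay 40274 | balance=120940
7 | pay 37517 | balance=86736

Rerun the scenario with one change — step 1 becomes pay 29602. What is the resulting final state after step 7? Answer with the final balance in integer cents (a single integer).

(re-executing from step 1 with the substitution; state before step 1: balance=308708)
1 | pay 29602 | balance=287564
2 | pay 36425 | balance=259018
3 | pay 36507 | balance=229608
4 | pay 33420 | balance=202479
5 | pay 40277 | balance=167749
6 | pay 40274 | balance=132071
7 | pay 37517 | balance=98172

98172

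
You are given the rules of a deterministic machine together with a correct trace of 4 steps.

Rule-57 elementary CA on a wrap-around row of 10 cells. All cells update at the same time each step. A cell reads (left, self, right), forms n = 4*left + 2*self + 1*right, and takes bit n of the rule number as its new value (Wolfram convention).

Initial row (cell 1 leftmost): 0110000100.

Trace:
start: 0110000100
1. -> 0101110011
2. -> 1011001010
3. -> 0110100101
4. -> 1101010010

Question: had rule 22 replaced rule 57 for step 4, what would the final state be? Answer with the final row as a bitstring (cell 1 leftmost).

(re-executing step 4 under rule 22; state before step 4: 0110100101)
4. -> 0000111101

0000111101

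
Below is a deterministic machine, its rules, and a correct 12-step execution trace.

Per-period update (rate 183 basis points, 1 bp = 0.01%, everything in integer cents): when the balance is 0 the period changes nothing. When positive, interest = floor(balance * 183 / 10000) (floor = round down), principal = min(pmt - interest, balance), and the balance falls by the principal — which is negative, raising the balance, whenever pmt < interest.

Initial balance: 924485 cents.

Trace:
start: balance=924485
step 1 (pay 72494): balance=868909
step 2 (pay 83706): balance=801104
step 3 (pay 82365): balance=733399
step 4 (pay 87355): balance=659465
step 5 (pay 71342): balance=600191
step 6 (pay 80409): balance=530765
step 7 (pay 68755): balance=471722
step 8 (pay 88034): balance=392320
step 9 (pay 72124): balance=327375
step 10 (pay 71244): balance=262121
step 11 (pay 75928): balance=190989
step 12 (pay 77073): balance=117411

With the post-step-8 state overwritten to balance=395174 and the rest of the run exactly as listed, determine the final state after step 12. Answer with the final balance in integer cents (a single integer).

state after step 8 := balance=395174
step 9 (pay 72124): balance=330281
step 10 (pay 71244): balance=265081
step 11 (pay 75928): balance=194003
step 12 (pay 77073): balance=120480

120480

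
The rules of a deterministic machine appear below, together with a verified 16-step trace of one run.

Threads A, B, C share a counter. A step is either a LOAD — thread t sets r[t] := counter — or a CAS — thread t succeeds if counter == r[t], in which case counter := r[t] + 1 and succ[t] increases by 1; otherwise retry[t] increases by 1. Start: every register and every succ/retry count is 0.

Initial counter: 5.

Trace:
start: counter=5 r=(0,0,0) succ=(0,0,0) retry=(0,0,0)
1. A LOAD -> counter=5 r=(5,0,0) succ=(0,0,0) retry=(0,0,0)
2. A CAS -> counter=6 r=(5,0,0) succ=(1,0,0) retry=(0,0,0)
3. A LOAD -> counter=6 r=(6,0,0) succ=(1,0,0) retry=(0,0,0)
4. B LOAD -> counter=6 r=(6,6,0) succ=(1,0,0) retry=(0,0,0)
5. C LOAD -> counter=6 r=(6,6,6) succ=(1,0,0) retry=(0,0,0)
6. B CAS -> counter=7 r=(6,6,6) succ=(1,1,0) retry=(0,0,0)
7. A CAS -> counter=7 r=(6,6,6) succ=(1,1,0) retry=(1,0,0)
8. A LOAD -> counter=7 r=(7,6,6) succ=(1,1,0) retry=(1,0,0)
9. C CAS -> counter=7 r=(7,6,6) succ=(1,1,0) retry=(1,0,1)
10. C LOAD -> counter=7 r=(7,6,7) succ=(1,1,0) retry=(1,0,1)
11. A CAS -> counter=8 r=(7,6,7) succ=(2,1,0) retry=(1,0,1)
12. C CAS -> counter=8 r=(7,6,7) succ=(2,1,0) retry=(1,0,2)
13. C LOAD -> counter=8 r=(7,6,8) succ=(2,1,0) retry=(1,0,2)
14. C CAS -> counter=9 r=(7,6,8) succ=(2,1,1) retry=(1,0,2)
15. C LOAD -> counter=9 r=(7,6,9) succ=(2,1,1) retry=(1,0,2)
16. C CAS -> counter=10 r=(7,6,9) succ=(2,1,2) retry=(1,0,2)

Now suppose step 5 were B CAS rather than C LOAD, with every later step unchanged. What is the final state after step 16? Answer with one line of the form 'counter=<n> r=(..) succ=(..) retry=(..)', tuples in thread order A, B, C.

counter=10 r=(7,6,9) succ=(2,1,2) retry=(1,1,2)

(re-executing from step 5 with the substitution; state before step 5: counter=6 r=(6,6,0) succ=(1,0,0) retry=(0,0,0))
5. B CAS -> counter=7 r=(6,6,0) succ=(1,1,0) retry=(0,0,0)
6. B CAS -> counter=7 r=(6,6,0) succ=(1,1,0) retry=(0,1,0)
7. A CAS -> counter=7 r=(6,6,0) succ=(1,1,0) retry=(1,1,0)
8. A LOAD -> counter=7 r=(7,6,0) succ=(1,1,0) retry=(1,1,0)
9. C CAS -> counter=7 r=(7,6,0) succ=(1,1,0) retry=(1,1,1)
10. C LOAD -> counter=7 r=(7,6,7) succ=(1,1,0) retry=(1,1,1)
11. A CAS -> counter=8 r=(7,6,7) succ=(2,1,0) retry=(1,1,1)
12. C CAS -> counter=8 r=(7,6,7) succ=(2,1,0) retry=(1,1,2)
13. C LOAD -> counter=8 r=(7,6,8) succ=(2,1,0) retry=(1,1,2)
14. C CAS -> counter=9 r=(7,6,8) succ=(2,1,1) retry=(1,1,2)
15. C LOAD -> counter=9 r=(7,6,9) succ=(2,1,1) retry=(1,1,2)
16. C CAS -> counter=10 r=(7,6,9) succ=(2,1,2) retry=(1,1,2)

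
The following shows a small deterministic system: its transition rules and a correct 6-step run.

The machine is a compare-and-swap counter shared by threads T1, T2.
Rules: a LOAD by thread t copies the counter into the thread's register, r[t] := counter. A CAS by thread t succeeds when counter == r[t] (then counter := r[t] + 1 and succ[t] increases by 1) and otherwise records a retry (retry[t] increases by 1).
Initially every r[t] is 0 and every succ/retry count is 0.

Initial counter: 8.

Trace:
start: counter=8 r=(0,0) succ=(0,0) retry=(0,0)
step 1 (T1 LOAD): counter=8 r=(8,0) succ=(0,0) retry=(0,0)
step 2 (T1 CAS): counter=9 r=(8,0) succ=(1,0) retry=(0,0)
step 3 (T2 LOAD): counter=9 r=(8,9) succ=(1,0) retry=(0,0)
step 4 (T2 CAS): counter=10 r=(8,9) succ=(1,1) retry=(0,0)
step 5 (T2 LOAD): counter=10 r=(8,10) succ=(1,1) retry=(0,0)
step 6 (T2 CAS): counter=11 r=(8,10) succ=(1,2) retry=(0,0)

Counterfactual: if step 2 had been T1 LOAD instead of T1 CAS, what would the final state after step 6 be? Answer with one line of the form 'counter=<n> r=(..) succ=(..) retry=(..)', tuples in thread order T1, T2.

(re-executing from step 2 with the substitution; state before step 2: counter=8 r=(8,0) succ=(0,0) retry=(0,0))
step 2 (T1 LOAD): counter=8 r=(8,0) succ=(0,0) retry=(0,0)
step 3 (T2 LOAD): counter=8 r=(8,8) succ=(0,0) retry=(0,0)
step 4 (T2 CAS): counter=9 r=(8,8) succ=(0,1) retry=(0,0)
step 5 (T2 LOAD): counter=9 r=(8,9) succ=(0,1) retry=(0,0)
step 6 (T2 CAS): counter=10 r=(8,9) succ=(0,2) retry=(0,0)

counter=10 r=(8,9) succ=(0,2) retry=(0,0)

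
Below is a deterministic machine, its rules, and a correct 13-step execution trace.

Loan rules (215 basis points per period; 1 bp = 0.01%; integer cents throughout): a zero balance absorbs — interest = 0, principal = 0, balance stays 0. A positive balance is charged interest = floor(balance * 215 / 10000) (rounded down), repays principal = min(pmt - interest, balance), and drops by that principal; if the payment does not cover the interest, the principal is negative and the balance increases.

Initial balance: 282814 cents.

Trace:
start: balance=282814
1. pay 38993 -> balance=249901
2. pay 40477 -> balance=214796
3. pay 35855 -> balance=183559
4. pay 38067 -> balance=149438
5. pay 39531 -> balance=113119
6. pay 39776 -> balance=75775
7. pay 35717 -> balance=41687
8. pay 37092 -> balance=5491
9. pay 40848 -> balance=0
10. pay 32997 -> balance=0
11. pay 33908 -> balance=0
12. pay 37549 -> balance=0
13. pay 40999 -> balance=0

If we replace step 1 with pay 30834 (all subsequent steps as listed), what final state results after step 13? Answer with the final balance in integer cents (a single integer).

(re-executing from step 1 with the substitution; state before step 1: balance=282814)
1. pay 30834 -> balance=258060
2. pay 40477 -> balance=223131
3. pay 35855 -> balance=192073
4. pay 38067 -> balance=158135
5. pay 39531 -> balance=122003
6. pay 39776 -> balance=84850
7. pay 35717 -> balance=50957
8. pay 37092 -> balance=14960
9. pay 40848 -> balance=0
10. pay 32997 -> balance=0
11. pay 33908 -> balance=0
12. pay 37549 -> balance=0
13. pay 40999 -> balance=0

0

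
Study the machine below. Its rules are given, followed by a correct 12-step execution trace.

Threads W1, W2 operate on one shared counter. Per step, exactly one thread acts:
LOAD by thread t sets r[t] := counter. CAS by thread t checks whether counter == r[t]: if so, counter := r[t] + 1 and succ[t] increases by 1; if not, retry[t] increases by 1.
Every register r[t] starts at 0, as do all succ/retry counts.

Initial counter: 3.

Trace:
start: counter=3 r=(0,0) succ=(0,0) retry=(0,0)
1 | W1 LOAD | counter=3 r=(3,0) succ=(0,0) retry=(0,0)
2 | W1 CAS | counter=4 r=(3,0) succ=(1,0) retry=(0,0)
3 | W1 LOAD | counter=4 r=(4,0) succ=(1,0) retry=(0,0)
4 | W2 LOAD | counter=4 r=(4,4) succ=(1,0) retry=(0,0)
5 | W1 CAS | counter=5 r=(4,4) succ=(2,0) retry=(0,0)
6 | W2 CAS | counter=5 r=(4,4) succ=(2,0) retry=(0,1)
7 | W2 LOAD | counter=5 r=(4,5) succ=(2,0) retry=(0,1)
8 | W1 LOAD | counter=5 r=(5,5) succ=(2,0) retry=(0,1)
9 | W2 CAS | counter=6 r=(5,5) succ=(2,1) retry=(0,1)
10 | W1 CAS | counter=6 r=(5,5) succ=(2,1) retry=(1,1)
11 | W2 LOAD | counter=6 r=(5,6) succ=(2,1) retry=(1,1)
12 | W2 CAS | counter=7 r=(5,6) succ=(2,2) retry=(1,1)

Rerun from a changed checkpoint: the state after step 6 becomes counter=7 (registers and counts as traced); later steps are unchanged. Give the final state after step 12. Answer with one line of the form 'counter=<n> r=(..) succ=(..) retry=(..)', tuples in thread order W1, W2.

counter=9 r=(7,8) succ=(2,2) retry=(1,1)

state after step 6 := counter=7 r=(4,4) succ=(2,0) retry=(0,1)
7 | W2 LOAD | counter=7 r=(4,7) succ=(2,0) retry=(0,1)
8 | W1 LOAD | counter=7 r=(7,7) succ=(2,0) retry=(0,1)
9 | W2 CAS | counter=8 r=(7,7) succ=(2,1) retry=(0,1)
10 | W1 CAS | counter=8 r=(7,7) succ=(2,1) retry=(1,1)
11 | W2 LOAD | counter=8 r=(7,8) succ=(2,1) retry=(1,1)
12 | W2 CAS | counter=9 r=(7,8) succ=(2,2) retry=(1,1)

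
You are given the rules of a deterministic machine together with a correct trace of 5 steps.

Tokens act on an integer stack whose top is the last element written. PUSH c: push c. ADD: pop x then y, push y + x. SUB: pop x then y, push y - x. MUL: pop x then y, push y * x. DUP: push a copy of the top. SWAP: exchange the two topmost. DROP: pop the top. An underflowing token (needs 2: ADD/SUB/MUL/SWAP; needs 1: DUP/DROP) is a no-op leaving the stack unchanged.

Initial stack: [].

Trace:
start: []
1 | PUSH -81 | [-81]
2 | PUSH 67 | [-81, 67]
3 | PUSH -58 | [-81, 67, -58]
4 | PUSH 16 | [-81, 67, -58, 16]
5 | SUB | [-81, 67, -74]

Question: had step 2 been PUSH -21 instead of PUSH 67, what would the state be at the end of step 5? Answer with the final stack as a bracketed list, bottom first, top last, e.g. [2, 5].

[-81, -21, -74]

(re-executing from step 2 with the substitution; state before step 2: [-81])
2 | PUSH -21 | [-81, -21]
3 | PUSH -58 | [-81, -21, -58]
4 | PUSH 16 | [-81, -21, -58, 16]
5 | SUB | [-81, -21, -74]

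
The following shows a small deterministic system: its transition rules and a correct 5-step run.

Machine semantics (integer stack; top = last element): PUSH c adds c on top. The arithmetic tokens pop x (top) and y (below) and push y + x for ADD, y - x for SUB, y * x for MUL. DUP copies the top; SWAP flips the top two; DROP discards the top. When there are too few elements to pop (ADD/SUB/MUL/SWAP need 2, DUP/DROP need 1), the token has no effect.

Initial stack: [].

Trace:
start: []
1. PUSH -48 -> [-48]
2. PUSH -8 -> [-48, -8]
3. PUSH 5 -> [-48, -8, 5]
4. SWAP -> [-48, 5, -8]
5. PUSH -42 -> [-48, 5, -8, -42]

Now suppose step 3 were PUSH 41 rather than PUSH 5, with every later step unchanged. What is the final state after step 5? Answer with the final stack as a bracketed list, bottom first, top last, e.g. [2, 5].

(re-executing from step 3 with the substitution; state before step 3: [-48, -8])
3. PUSH 41 -> [-48, -8, 41]
4. SWAP -> [-48, 41, -8]
5. PUSH -42 -> [-48, 41, -8, -42]

[-48, 41, -8, -42]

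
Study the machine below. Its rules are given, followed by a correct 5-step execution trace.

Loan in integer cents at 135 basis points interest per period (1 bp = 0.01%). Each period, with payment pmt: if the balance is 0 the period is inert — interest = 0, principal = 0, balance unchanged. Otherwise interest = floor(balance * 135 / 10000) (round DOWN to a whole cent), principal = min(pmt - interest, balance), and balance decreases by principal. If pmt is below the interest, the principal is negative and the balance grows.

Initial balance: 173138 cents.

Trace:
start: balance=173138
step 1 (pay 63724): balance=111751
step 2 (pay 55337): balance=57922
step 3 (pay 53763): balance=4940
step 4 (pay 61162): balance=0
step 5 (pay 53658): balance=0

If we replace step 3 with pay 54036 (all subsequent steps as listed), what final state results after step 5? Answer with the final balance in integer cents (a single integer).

0

(re-executing from step 3 with the substitution; state before step 3: balance=57922)
step 3 (pay 54036): balance=4667
step 4 (pay 61162): balance=0
step 5 (pay 53658): balance=0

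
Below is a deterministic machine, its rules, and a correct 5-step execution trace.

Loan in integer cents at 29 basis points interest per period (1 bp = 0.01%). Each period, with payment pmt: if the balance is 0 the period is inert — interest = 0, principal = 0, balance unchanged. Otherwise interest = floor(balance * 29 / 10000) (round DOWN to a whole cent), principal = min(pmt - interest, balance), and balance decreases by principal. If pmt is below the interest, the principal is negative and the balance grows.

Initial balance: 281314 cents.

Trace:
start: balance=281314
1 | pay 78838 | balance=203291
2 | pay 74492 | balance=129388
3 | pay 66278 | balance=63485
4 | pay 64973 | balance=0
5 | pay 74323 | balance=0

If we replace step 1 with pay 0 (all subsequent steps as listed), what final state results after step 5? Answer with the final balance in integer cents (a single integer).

4125

(re-executing from step 1 with the substitution; state before step 1: balance=281314)
1 | pay 0 | balance=282129
2 | pay 74492 | balance=208455
3 | pay 66278 | balance=142781
4 | pay 64973 | balance=78222
5 | pay 74323 | balance=4125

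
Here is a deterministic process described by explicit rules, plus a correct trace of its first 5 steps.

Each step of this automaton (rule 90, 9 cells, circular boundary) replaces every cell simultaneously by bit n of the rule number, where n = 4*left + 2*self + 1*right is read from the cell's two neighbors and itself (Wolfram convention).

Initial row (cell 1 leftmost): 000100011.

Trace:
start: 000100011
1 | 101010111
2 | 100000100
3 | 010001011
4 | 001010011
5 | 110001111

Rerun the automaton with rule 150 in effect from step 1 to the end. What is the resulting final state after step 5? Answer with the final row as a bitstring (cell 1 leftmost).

(re-executing steps 1..5 under rule 150; state before step 1: 000100011)
1 | 101110100
2 | 100100111
3 | 011111011
4 | 001110000
5 | 010101000

010101000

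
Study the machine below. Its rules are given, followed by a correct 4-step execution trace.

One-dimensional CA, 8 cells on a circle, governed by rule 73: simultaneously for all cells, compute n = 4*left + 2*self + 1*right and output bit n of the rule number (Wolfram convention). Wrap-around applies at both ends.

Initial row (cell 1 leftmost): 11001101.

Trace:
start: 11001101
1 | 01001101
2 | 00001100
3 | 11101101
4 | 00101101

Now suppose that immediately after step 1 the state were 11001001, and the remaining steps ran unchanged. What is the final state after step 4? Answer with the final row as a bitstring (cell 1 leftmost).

state after step 1 := 11001001
2 | 01000001
3 | 00011100
4 | 11010101

11010101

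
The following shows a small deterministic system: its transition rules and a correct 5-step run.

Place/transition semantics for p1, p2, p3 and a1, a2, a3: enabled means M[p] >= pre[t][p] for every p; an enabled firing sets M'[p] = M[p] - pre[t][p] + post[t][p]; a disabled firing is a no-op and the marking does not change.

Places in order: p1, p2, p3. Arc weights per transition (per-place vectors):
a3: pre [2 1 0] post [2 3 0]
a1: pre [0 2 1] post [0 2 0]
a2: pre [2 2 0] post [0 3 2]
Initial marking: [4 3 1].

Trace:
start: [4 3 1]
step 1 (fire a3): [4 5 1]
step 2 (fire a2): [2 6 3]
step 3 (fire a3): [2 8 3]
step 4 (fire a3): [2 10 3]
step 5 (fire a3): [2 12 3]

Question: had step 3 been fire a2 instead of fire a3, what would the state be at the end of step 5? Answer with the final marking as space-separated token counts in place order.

0 7 5

(re-executing from step 3 with the substitution; state before step 3: [2 6 3])
step 3 (fire a2): [0 7 5]
step 4 (fire a3): [0 7 5]
step 5 (fire a3): [0 7 5]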